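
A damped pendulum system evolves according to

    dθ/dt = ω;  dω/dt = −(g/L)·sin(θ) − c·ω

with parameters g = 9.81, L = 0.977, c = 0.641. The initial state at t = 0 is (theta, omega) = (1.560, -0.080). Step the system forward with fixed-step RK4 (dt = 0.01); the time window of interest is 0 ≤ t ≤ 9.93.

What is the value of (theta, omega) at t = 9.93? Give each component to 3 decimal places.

t=0.000: state=(1.560, -0.080)
step 1 (dt=0.01): k1=(-0.080, -9.989), k2=(-0.130, -9.957), k3=(-0.130, -9.957), k4=(-0.180, -9.925); state += dt/6·(k1+2k2+2k3+k4)
t=0.010: state=(1.559, -0.180)
t=0.020: state=(1.556, -0.279)
t=0.030: state=(1.553, -0.377)
continuing one RK4 step at a time; state shown every 50 steps (Δt=0.5):
t=0.500: state=(0.452, -3.732)
t=1.000: state=(-0.987, -1.069)
t=1.500: state=(-0.508, 2.511)
t=2.000: state=(0.637, 1.188)
t=2.500: state=(0.424, -1.724)
t=3.000: state=(-0.430, -1.002)
t=3.500: state=(-0.324, 1.213)
t=4.000: state=(0.300, 0.773)
t=4.500: state=(0.240, -0.869)
t=5.000: state=(-0.215, -0.574)
t=5.500: state=(-0.175, 0.628)
t=6.000: state=(0.155, 0.419)
t=6.500: state=(0.127, -0.457)
t=7.000: state=(-0.113, -0.303)
t=7.500: state=(-0.091, 0.333)
t=8.000: state=(0.083, 0.218)
t=8.500: state=(0.066, -0.244)
t=9.000: state=(-0.060, -0.156)
t=9.500: state=(-0.047, 0.178)
t=9.930: state=(0.035, 0.146)

(theta, omega) = (0.035, 0.146)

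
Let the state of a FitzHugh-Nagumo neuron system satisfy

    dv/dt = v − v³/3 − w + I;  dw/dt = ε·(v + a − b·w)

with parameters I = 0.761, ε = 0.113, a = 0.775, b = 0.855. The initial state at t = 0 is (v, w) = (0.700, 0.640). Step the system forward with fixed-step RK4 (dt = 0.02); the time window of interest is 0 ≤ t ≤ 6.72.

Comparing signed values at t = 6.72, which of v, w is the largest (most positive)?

t=0.000: state=(0.700, 0.640)
step 1 (dt=0.02): k1=(0.707, 0.105), k2=(0.709, 0.106), k3=(0.709, 0.106), k4=(0.712, 0.106); state += dt/6·(k1+2k2+2k3+k4)
t=0.020: state=(0.714, 0.642)
t=0.040: state=(0.728, 0.644)
t=0.060: state=(0.743, 0.646)
continuing one RK4 step at a time; state shown every 25 steps (Δt=0.5):
t=0.500: state=(1.068, 0.701)
t=1.000: state=(1.378, 0.779)
t=1.500: state=(1.548, 0.866)
t=2.000: state=(1.603, 0.956)
t=2.500: state=(1.598, 1.042)
t=3.000: state=(1.567, 1.123)
t=3.500: state=(1.524, 1.198)
t=4.000: state=(1.475, 1.267)
t=4.500: state=(1.423, 1.330)
t=5.000: state=(1.369, 1.387)
t=5.500: state=(1.311, 1.438)
t=6.000: state=(1.251, 1.484)
t=6.500: state=(1.187, 1.524)
t=6.720: state=(1.157, 1.540)
compare at T: v=1.157, w=1.540

largest component: w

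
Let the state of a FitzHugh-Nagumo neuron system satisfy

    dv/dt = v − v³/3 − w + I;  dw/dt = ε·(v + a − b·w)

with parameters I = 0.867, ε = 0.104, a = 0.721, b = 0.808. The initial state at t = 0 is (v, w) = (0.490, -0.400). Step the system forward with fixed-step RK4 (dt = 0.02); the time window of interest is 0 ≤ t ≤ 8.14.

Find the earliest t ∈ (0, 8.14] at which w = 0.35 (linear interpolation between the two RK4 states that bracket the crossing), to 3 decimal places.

t = 2.847

t=0.000: state=(0.490, -0.400)
step 1 (dt=0.02): k1=(1.718, 0.160), k2=(1.729, 0.161), k3=(1.729, 0.161), k4=(1.740, 0.163); state += dt/6·(k1+2k2+2k3+k4)
t=0.020: state=(0.525, -0.397)
t=0.040: state=(0.560, -0.393)
t=0.060: state=(0.595, -0.390)
continuing one RK4 step at a time; state shown every 25 steps (Δt=0.5):
t=0.500: state=(1.398, -0.298)
t=1.000: state=(1.941, -0.162)
t=1.500: state=(2.056, -0.016)
t=2.000: state=(2.044, 0.126)
t=2.500: state=(2.007, 0.261)
t=2.840: state=(1.979, 0.348)
next step: t=2.860: state=(1.977, 0.353) — w has crossed 0.35
linear interpolation between t=2.840 (0.34818) and t=2.860 (0.35321) → t≈2.847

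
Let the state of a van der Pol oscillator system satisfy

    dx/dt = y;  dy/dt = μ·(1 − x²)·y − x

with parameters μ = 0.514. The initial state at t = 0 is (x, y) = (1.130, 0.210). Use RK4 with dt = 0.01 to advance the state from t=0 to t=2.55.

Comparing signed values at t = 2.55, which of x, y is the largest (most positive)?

largest component: y

t=0.000: state=(1.130, 0.210)
step 1 (dt=0.01): k1=(0.210, -1.160), k2=(0.204, -1.160), k3=(0.204, -1.160), k4=(0.198, -1.161); state += dt/6·(k1+2k2+2k3+k4)
t=0.010: state=(1.132, 0.198)
t=0.020: state=(1.134, 0.187)
t=0.030: state=(1.136, 0.175)
continuing one RK4 step at a time; state shown every 10 steps (Δt=0.1):
t=0.100: state=(1.145, 0.094)
t=0.200: state=(1.149, -0.022)
t=0.300: state=(1.141, -0.135)
t=0.400: state=(1.122, -0.245)
t=0.500: state=(1.092, -0.353)
t=0.600: state=(1.051, -0.457)
t=0.700: state=(1.001, -0.558)
t=0.800: state=(0.940, -0.657)
t=0.900: state=(0.869, -0.754)
t=1.000: state=(0.789, -0.850)
t=1.100: state=(0.699, -0.945)
t=1.200: state=(0.600, -1.040)
t=1.300: state=(0.491, -1.133)
t=1.400: state=(0.373, -1.226)
t=1.500: state=(0.246, -1.316)
t=1.600: state=(0.110, -1.401)
t=1.700: state=(-0.034, -1.479)
t=1.800: state=(-0.185, -1.545)
t=1.900: state=(-0.342, -1.594)
t=2.000: state=(-0.503, -1.619)
t=2.100: state=(-0.665, -1.615)
t=2.200: state=(-0.825, -1.577)
t=2.300: state=(-0.979, -1.502)
t=2.400: state=(-1.124, -1.388)
t=2.500: state=(-1.256, -1.241)
t=2.550: state=(-1.316, -1.157)
compare at T: x=-1.316, y=-1.157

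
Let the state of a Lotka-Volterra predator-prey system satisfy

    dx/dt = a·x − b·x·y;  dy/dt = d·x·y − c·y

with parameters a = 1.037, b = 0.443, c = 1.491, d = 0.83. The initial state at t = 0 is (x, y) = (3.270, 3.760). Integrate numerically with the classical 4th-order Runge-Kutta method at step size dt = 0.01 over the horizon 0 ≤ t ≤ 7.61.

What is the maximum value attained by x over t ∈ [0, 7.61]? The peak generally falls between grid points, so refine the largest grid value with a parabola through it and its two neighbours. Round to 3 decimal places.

max x = 3.616

t=0.000: state=(3.270, 3.760)
step 1 (dt=0.01): k1=(-2.056, 4.599), k2=(-2.083, 4.595), k3=(-2.082, 4.594), k4=(-2.109, 4.589); state += dt/6·(k1+2k2+2k3+k4)
t=0.010: state=(3.249, 3.806)
t=0.020: state=(3.228, 3.852)
t=0.030: state=(3.206, 3.897)
continuing one RK4 step at a time; state shown every 25 steps (Δt=0.25):
t=0.250: state=(2.631, 4.794)
t=0.500: state=(1.938, 5.297)
t=0.750: state=(1.401, 5.142)
t=1.000: state=(1.059, 4.558)
t=1.250: state=(0.862, 3.824)
t=1.500: state=(0.761, 3.113)
t=1.750: state=(0.724, 2.500)
t=2.000: state=(0.732, 2.001)
t=2.250: state=(0.777, 1.611)
t=2.500: state=(0.857, 1.314)
t=2.750: state=(0.973, 1.094)
t=3.000: state=(1.128, 0.936)
t=3.250: state=(1.326, 0.831)
t=3.500: state=(1.573, 0.773)
t=3.750: state=(1.873, 0.760)
t=4.000: state=(2.227, 0.801)
t=4.250: state=(2.628, 0.912)
t=4.500: state=(3.045, 1.132)
t=4.750: state=(3.412, 1.526)
t=5.000: state=(3.611, 2.188)
t=5.250: state=(3.487, 3.169)
t=5.500: state=(2.988, 4.298)
t=5.750: state=(2.287, 5.122)
t=6.000: state=(1.654, 5.295)
t=6.250: state=(1.214, 4.895)
t=6.500: state=(0.949, 4.209)
t=6.750: state=(0.804, 3.472)
t=7.000: state=(0.737, 2.804)
t=7.250: state=(0.723, 2.245)
t=7.500: state=(0.749, 1.801)
t=7.610: state=(0.773, 1.638)
largest grid value and its neighbours: x(5.030)=3.61545, x(5.040)=3.61600, x(5.050)=3.61598
parabola through these three points peaks at t≈5.045 with x≈3.61606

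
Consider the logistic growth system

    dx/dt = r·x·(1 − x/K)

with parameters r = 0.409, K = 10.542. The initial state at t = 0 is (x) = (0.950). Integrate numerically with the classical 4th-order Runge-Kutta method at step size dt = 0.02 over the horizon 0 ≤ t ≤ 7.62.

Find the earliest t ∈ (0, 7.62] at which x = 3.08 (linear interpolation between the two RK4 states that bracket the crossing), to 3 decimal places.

t=0.000: state=(0.950)
step 1 (dt=0.02): k1=(0.354), k2=(0.355), k3=(0.355), k4=(0.356); state += dt/6·(k1+2k2+2k3+k4)
t=0.020: state=(0.957)
t=0.040: state=(0.964)
t=0.060: state=(0.971)
continuing one RK4 step at a time; state shown every 25 steps (Δt=0.5):
t=0.500: state=(1.142)
t=1.000: state=(1.368)
t=1.500: state=(1.630)
t=2.000: state=(1.932)
t=2.500: state=(2.276)
t=3.000: state=(2.662)
t=3.480: state=(3.071)
next step: t=3.500: state=(3.089) — x has crossed 3.08
linear interpolation between t=3.480 (3.07127) and t=3.500 (3.08910) → t≈3.490

t = 3.490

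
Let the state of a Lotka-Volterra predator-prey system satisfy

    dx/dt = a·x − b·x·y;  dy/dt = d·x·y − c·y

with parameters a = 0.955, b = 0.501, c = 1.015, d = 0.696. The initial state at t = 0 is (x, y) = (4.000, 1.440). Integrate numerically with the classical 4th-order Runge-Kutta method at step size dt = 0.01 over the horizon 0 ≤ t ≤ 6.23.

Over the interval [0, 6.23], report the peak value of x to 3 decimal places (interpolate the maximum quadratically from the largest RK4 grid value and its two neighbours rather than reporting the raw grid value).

max x = 4.077

t=0.000: state=(4.000, 1.440)
step 1 (dt=0.01): k1=(0.934, 2.547), k2=(0.910, 2.575), k3=(0.909, 2.575), k4=(0.885, 2.602); state += dt/6·(k1+2k2+2k3+k4)
t=0.010: state=(4.009, 1.466)
t=0.020: state=(4.018, 1.492)
t=0.030: state=(4.026, 1.519)
continuing one RK4 step at a time; state shown every 25 steps (Δt=0.25):
t=0.250: state=(4.044, 2.263)
t=0.500: state=(3.602, 3.441)
t=0.750: state=(2.748, 4.656)
t=1.000: state=(1.848, 5.376)
t=1.250: state=(1.186, 5.409)
t=1.500: state=(0.784, 4.966)
t=1.750: state=(0.556, 4.321)
t=2.000: state=(0.429, 3.648)
t=2.250: state=(0.358, 3.029)
t=2.500: state=(0.322, 2.493)
t=2.750: state=(0.308, 2.043)
t=3.000: state=(0.310, 1.672)
t=3.250: state=(0.326, 1.371)
t=3.500: state=(0.354, 1.128)
t=3.750: state=(0.395, 0.934)
t=4.000: state=(0.451, 0.780)
t=4.250: state=(0.523, 0.659)
t=4.500: state=(0.616, 0.564)
t=4.750: state=(0.732, 0.492)
t=5.000: state=(0.877, 0.439)
t=5.250: state=(1.056, 0.403)
t=5.500: state=(1.277, 0.382)
t=5.750: state=(1.546, 0.379)
t=6.000: state=(1.870, 0.396)
t=6.230: state=(2.222, 0.434)
largest grid value and its neighbours: x(0.150)=4.07699, x(0.160)=4.07702, x(0.170)=4.07634
parabola through these three points peaks at t≈0.155 with x≈4.07710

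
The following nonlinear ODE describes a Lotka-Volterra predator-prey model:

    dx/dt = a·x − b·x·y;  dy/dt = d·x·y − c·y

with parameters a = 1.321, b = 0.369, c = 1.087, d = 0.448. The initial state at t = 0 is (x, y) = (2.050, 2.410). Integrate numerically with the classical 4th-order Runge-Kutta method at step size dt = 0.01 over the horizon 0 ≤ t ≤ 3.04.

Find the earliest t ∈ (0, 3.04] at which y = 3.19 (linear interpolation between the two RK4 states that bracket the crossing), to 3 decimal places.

t=0.000: state=(2.050, 2.410)
step 1 (dt=0.01): k1=(0.885, -0.406), k2=(0.888, -0.401), k3=(0.888, -0.401), k4=(0.892, -0.396); state += dt/6·(k1+2k2+2k3+k4)
t=0.010: state=(2.059, 2.406)
t=0.020: state=(2.068, 2.402)
t=0.030: state=(2.077, 2.398)
continuing one RK4 step at a time; state shown every 10 steps (Δt=0.1):
t=0.100: state=(2.142, 2.375)
t=0.200: state=(2.240, 2.350)
t=0.300: state=(2.345, 2.336)
t=0.400: state=(2.456, 2.333)
t=0.500: state=(2.571, 2.342)
t=0.600: state=(2.690, 2.363)
t=0.700: state=(2.812, 2.398)
t=0.800: state=(2.935, 2.446)
t=0.900: state=(3.057, 2.510)
t=1.000: state=(3.175, 2.588)
t=1.100: state=(3.288, 2.684)
t=1.200: state=(3.392, 2.796)
t=1.300: state=(3.483, 2.926)
t=1.400: state=(3.559, 3.073)
t=1.470: state=(3.601, 3.186)
next step: t=1.480: state=(3.606, 3.203) — y has crossed 3.19
linear interpolation between t=1.470 (3.18617) and t=1.480 (3.20301) → t≈1.472

t = 1.472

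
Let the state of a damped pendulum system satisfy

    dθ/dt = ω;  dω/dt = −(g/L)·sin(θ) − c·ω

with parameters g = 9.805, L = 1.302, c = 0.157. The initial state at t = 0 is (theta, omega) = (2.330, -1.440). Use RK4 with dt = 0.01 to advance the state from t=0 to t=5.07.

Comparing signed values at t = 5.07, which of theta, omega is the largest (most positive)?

t=0.000: state=(2.330, -1.440)
step 1 (dt=0.01): k1=(-1.440, -5.237), k2=(-1.466, -5.270), k3=(-1.466, -5.270), k4=(-1.493, -5.304); state += dt/6·(k1+2k2+2k3+k4)
t=0.010: state=(2.315, -1.493)
t=0.020: state=(2.300, -1.546)
t=0.030: state=(2.284, -1.600)
continuing one RK4 step at a time; state shown every 20 steps (Δt=0.2):
t=0.200: state=(1.928, -2.630)
t=0.400: state=(1.264, -4.003)
t=0.600: state=(0.356, -4.929)
t=0.800: state=(-0.619, -4.578)
t=1.000: state=(-1.405, -3.192)
t=1.200: state=(-1.886, -1.633)
t=1.400: state=(-2.070, -0.237)
t=1.600: state=(-1.985, 1.086)
t=1.800: state=(-1.630, 2.478)
t=2.000: state=(-0.996, 3.819)
t=2.200: state=(-0.147, 4.490)
t=2.400: state=(0.715, 3.932)
t=2.600: state=(1.369, 2.535)
t=2.800: state=(1.720, 0.982)
t=3.000: state=(1.767, -0.502)
t=3.200: state=(1.521, -1.959)
t=3.400: state=(0.990, -3.301)
t=3.600: state=(0.240, -4.047)
t=3.800: state=(-0.552, -3.685)
t=4.000: state=(-1.174, -2.441)
t=4.200: state=(-1.511, -0.920)
t=4.400: state=(-1.544, 0.591)
t=4.600: state=(-1.279, 2.037)
t=4.800: state=(-0.745, 3.231)
t=5.000: state=(-0.036, 3.691)
t=5.070: state=(0.220, 3.602)
compare at T: theta=0.220, omega=3.602

largest component: omega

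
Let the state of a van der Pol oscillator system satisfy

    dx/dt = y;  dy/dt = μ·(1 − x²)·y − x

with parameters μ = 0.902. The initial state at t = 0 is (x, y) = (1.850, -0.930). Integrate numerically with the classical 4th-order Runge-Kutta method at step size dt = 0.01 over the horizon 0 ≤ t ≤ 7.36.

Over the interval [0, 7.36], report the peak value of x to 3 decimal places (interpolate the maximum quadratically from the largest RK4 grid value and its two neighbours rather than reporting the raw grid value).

max x = 2.008

t=0.000: state=(1.850, -0.930)
step 1 (dt=0.01): k1=(-0.930, 0.182), k2=(-0.929, 0.170), k3=(-0.929, 0.171), k4=(-0.928, 0.159); state += dt/6·(k1+2k2+2k3+k4)
t=0.010: state=(1.841, -0.928)
t=0.020: state=(1.831, -0.927)
t=0.030: state=(1.822, -0.926)
continuing one RK4 step at a time; state shown every 25 steps (Δt=0.25):
t=0.250: state=(1.618, -0.943)
t=0.500: state=(1.372, -1.041)
t=0.750: state=(1.091, -1.218)
t=1.000: state=(0.755, -1.492)
t=1.250: state=(0.334, -1.892)
t=1.500: state=(-0.199, -2.379)
t=1.750: state=(-0.838, -2.652)
t=2.000: state=(-1.460, -2.165)
t=2.250: state=(-1.869, -1.085)
t=2.500: state=(-2.022, -0.210)
t=2.750: state=(-2.009, 0.260)
t=3.000: state=(-1.910, 0.500)
t=3.250: state=(-1.766, 0.650)
t=3.500: state=(-1.587, 0.778)
t=3.750: state=(-1.376, 0.920)
t=4.000: state=(-1.124, 1.104)
t=4.250: state=(-0.817, 1.362)
t=4.500: state=(-0.434, 1.727)
t=4.750: state=(0.055, 2.193)
t=5.000: state=(0.656, 2.563)
t=5.250: state=(1.286, 2.333)
t=5.500: state=(1.759, 1.378)
t=5.750: state=(1.976, 0.418)
t=6.000: state=(2.002, -0.151)
t=6.250: state=(1.924, -0.442)
t=6.500: state=(1.790, -0.613)
t=6.750: state=(1.620, -0.747)
t=7.000: state=(1.417, -0.886)
t=7.250: state=(1.174, -1.062)
t=7.360: state=(1.052, -1.158)
largest grid value and its neighbours: x(5.910)=2.00822, x(5.920)=2.00824, x(5.930)=2.00806
parabola through these three points peaks at t≈5.916 with x≈2.00826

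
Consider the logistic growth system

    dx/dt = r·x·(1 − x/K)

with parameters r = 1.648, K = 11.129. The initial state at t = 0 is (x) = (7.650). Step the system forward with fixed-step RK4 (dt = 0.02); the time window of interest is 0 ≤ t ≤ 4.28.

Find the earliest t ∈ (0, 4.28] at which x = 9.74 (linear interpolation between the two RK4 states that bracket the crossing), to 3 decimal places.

t = 0.704

t=0.000: state=(7.650)
step 1 (dt=0.02): k1=(3.941), k2=(3.917), k3=(3.917), k4=(3.892); state += dt/6·(k1+2k2+2k3+k4)
t=0.020: state=(7.728)
t=0.040: state=(7.806)
t=0.060: state=(7.882)
continuing one RK4 step at a time; state shown every 10 steps (Δt=0.2):
t=0.200: state=(8.386)
t=0.400: state=(9.010)
t=0.600: state=(9.519)
t=0.700: state=(9.733)
next step: t=0.720: state=(9.772) — x has crossed 9.74
linear interpolation between t=0.700 (9.73257) and t=0.720 (9.77233) → t≈0.704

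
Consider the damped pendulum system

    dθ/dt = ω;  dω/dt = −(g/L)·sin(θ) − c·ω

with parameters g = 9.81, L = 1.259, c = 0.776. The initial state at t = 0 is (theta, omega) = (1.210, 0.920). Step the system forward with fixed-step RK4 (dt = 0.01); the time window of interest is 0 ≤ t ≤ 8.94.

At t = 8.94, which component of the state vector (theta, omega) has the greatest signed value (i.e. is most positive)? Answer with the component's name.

t=0.000: state=(1.210, 0.920)
step 1 (dt=0.01): k1=(0.920, -8.004), k2=(0.880, -7.986), k3=(0.880, -7.985), k4=(0.840, -7.966); state += dt/6·(k1+2k2+2k3+k4)
t=0.010: state=(1.219, 0.840)
t=0.020: state=(1.227, 0.761)
t=0.030: state=(1.234, 0.682)
continuing one RK4 step at a time; state shown every 50 steps (Δt=0.5):
t=0.500: state=(0.792, -2.254)
t=1.000: state=(-0.433, -1.893)
t=1.500: state=(-0.706, 0.767)
t=2.000: state=(0.017, 1.620)
t=2.500: state=(0.483, 0.053)
t=3.000: state=(0.154, -1.083)
t=3.500: state=(-0.276, -0.399)
t=4.000: state=(-0.194, 0.605)
t=4.500: state=(0.125, 0.466)
t=5.000: state=(0.171, -0.264)
t=5.500: state=(-0.031, -0.400)
t=6.000: state=(-0.125, 0.054)
t=6.500: state=(-0.018, 0.288)
t=7.000: state=(0.080, 0.053)
t=7.500: state=(0.037, -0.179)
t=8.000: state=(-0.043, -0.091)
t=8.500: state=(-0.038, 0.093)
t=8.940: state=(0.011, 0.102)
compare at T: theta=0.011, omega=0.102

largest component: omega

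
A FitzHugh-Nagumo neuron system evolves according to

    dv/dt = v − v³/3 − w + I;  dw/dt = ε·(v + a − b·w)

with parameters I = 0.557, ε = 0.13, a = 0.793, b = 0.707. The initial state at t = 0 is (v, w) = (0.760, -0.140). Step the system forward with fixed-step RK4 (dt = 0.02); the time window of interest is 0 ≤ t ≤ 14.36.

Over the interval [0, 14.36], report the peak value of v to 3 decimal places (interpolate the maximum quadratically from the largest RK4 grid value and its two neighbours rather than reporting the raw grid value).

max v = 1.838

t=0.000: state=(0.760, -0.140)
step 1 (dt=0.02): k1=(1.311, 0.215), k2=(1.314, 0.216), k3=(1.314, 0.216), k4=(1.317, 0.218); state += dt/6·(k1+2k2+2k3+k4)
t=0.020: state=(0.786, -0.136)
t=0.040: state=(0.813, -0.131)
t=0.060: state=(0.839, -0.127)
continuing one RK4 step at a time; state shown every 25 steps (Δt=0.5):
t=0.500: state=(1.390, -0.014)
t=1.000: state=(1.748, 0.138)
t=1.500: state=(1.837, 0.297)
t=2.000: state=(1.819, 0.451)
t=2.500: state=(1.769, 0.595)
t=3.000: state=(1.708, 0.729)
t=3.500: state=(1.644, 0.853)
t=4.000: state=(1.576, 0.968)
t=4.500: state=(1.505, 1.072)
t=5.000: state=(1.429, 1.168)
t=5.500: state=(1.349, 1.254)
t=6.000: state=(1.262, 1.331)
t=6.500: state=(1.166, 1.399)
t=7.000: state=(1.056, 1.457)
t=7.500: state=(0.927, 1.505)
t=8.000: state=(0.765, 1.542)
t=8.500: state=(0.547, 1.565)
t=9.000: state=(0.228, 1.570)
t=9.500: state=(-0.276, 1.550)
t=10.000: state=(-1.019, 1.490)
t=10.500: state=(-1.686, 1.386)
t=11.000: state=(-1.941, 1.257)
t=11.500: state=(-1.974, 1.126)
t=12.000: state=(-1.948, 1.001)
t=12.500: state=(-1.909, 0.884)
t=13.000: state=(-1.867, 0.774)
t=13.500: state=(-1.825, 0.673)
t=14.000: state=(-1.782, 0.578)
t=14.360: state=(-1.752, 0.515)
largest grid value and its neighbours: v(1.560)=1.83812, v(1.580)=1.83823, v(1.600)=1.83821
parabola through these three points peaks at t≈1.587 with v≈1.83824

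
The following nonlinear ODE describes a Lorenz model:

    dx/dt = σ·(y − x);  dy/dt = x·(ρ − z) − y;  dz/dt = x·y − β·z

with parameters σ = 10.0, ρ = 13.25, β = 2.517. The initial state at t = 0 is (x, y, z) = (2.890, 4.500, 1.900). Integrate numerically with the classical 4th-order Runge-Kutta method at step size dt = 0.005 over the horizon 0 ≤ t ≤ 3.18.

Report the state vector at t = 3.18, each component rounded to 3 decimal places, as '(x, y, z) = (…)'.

t=0.000: state=(2.890, 4.500, 1.900)
step 1 (dt=0.005): k1=(16.100, 28.301, 8.223), k2=(16.405, 28.627, 8.559), k3=(16.406, 28.633, 8.563), k4=(16.711, 28.962, 8.910); state += dt/6·(k1+2k2+2k3+k4)
t=0.005: state=(2.972, 4.643, 1.943)
t=0.010: state=(3.057, 4.790, 1.989)
t=0.015: state=(3.145, 4.940, 2.039)
continuing one RK4 step at a time; state shown every 40 steps (Δt=0.2):
t=0.200: state=(8.410, 11.740, 9.036)
t=0.400: state=(8.167, 4.170, 19.592)
t=0.600: state=(1.807, 0.322, 12.895)
t=0.800: state=(0.751, 0.776, 7.873)
t=1.000: state=(1.320, 1.882, 4.963)
t=1.200: state=(3.424, 5.137, 4.291)
t=1.400: state=(8.224, 10.647, 10.635)
t=1.600: state=(7.537, 4.488, 18.083)
t=1.800: state=(2.600, 1.391, 12.613)
t=2.000: state=(1.949, 2.246, 8.167)
t=2.200: state=(3.503, 4.814, 6.411)
t=2.400: state=(7.118, 9.051, 10.112)
t=2.600: state=(7.750, 6.035, 16.666)
t=2.800: state=(3.834, 2.515, 13.370)
t=3.000: state=(2.939, 3.193, 9.391)
t=3.180: state=(4.236, 5.398, 8.162)

(x, y, z) = (4.236, 5.398, 8.162)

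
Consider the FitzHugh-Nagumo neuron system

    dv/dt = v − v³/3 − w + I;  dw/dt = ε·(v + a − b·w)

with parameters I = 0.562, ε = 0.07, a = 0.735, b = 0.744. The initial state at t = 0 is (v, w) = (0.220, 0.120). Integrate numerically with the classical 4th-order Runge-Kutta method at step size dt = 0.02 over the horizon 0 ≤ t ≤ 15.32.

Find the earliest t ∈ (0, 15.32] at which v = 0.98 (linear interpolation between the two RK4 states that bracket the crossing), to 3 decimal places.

t=0.000: state=(0.220, 0.120)
step 1 (dt=0.02): k1=(0.658, 0.061), k2=(0.664, 0.061), k3=(0.664, 0.061), k4=(0.670, 0.061); state += dt/6·(k1+2k2+2k3+k4)
t=0.020: state=(0.233, 0.121)
t=0.040: state=(0.247, 0.122)
t=0.060: state=(0.261, 0.124)
continuing one RK4 step at a time; state shown every 25 steps (Δt=0.5):
t=0.500: state=(0.623, 0.156)
t=0.840: state=(0.965, 0.190)
next step: t=0.860: state=(0.986, 0.192) — v has crossed 0.98
linear interpolation between t=0.840 (0.96547) and t=0.860 (0.98621) → t≈0.854

t = 0.854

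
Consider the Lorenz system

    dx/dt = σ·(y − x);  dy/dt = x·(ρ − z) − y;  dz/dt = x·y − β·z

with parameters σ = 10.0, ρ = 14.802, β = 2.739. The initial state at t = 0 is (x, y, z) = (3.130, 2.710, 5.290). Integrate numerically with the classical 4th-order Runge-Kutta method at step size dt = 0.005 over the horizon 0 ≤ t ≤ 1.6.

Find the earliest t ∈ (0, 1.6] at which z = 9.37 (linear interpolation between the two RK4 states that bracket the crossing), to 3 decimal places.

t = 0.246

t=0.000: state=(3.130, 2.710, 5.290)
step 1 (dt=0.005): k1=(-4.200, 27.063, -6.007), k2=(-3.418, 26.942, -5.783), k3=(-3.441, 26.959, -5.780), k4=(-2.680, 26.854, -5.555); state += dt/6·(k1+2k2+2k3+k4)
t=0.005: state=(3.113, 2.845, 5.261)
t=0.010: state=(3.103, 2.979, 5.234)
t=0.015: state=(3.100, 3.112, 5.210)
continuing one RK4 step at a time; state shown every 20 steps (Δt=0.1):
t=0.100: state=(3.870, 5.514, 5.250)
t=0.200: state=(6.188, 9.085, 7.242)
t=0.245: state=(7.555, 10.668, 9.298)
next step: t=0.250: state=(7.711, 10.819, 9.579) — z has crossed 9.37
linear interpolation between t=0.245 (9.29796) and t=0.250 (9.57879) → t≈0.246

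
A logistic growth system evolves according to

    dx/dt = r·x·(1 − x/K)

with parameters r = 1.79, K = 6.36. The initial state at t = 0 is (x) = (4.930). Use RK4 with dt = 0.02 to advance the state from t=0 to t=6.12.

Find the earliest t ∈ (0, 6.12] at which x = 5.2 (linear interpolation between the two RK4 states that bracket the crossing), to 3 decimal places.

t=0.000: state=(4.930)
step 1 (dt=0.02): k1=(1.984), k2=(1.965), k3=(1.965), k4=(1.945); state += dt/6·(k1+2k2+2k3+k4)
t=0.020: state=(4.969)
t=0.040: state=(5.008)
t=0.060: state=(5.046)
t=0.140: state=(5.189)
next step: t=0.160: state=(5.222) — x has crossed 5.2
linear interpolation between t=0.140 (5.18860) and t=0.160 (5.22243) → t≈0.147

t = 0.147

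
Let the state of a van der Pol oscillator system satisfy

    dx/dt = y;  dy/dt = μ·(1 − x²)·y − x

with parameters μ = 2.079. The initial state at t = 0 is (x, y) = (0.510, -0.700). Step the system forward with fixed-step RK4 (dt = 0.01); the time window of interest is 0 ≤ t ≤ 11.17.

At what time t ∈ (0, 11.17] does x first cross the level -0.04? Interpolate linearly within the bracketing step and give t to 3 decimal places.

t = 0.458

t=0.000: state=(0.510, -0.700)
step 1 (dt=0.01): k1=(-0.700, -1.587), k2=(-0.708, -1.601), k3=(-0.708, -1.601), k4=(-0.716, -1.615); state += dt/6·(k1+2k2+2k3+k4)
t=0.010: state=(0.503, -0.716)
t=0.020: state=(0.496, -0.732)
t=0.030: state=(0.488, -0.749)
t=0.450: state=(-0.025, -1.849)
next step: t=0.460: state=(-0.044, -1.887) — x has crossed -0.04
linear interpolation between t=0.450 (-0.02498) and t=0.460 (-0.04366) → t≈0.458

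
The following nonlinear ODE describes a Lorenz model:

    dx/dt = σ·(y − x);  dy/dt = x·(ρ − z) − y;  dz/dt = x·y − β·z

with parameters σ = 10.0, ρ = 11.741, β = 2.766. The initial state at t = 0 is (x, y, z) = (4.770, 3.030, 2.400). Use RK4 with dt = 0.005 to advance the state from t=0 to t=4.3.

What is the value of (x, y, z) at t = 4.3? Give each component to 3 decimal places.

(x, y, z) = (5.750, 5.415, 11.576)

t=0.000: state=(4.770, 3.030, 2.400)
step 1 (dt=0.005): k1=(-17.400, 41.527, 7.815), k2=(-15.927, 40.924, 8.120), k3=(-15.979, 40.956, 8.122), k4=(-14.553, 40.385, 8.421); state += dt/6·(k1+2k2+2k3+k4)
t=0.005: state=(4.690, 3.235, 2.441)
t=0.010: state=(4.624, 3.434, 2.484)
t=0.015: state=(4.571, 3.629, 2.531)
continuing one RK4 step at a time; state shown every 40 steps (Δt=0.2):
t=0.200: state=(7.152, 9.547, 7.307)
t=0.400: state=(8.354, 6.279, 16.118)
t=0.600: state=(3.451, 1.828, 12.207)
t=0.800: state=(2.222, 2.343, 7.765)
t=1.000: state=(3.412, 4.474, 5.901)
t=1.200: state=(6.341, 7.973, 8.354)
t=1.400: state=(7.595, 6.734, 13.939)
t=1.600: state=(4.628, 3.314, 12.350)
t=1.800: state=(3.450, 3.513, 8.961)
t=2.000: state=(4.503, 5.419, 7.836)
t=2.200: state=(6.518, 7.318, 10.273)
t=2.400: state=(6.513, 5.714, 12.926)
t=2.600: state=(4.699, 4.029, 11.347)
t=2.800: state=(4.288, 4.515, 9.288)
t=3.000: state=(5.315, 6.005, 9.251)
t=3.200: state=(6.358, 6.518, 11.269)
t=3.400: state=(5.765, 5.169, 12.015)
t=3.600: state=(4.795, 4.551, 10.656)
t=3.800: state=(4.895, 5.199, 9.662)
t=4.000: state=(5.697, 6.082, 10.243)
t=4.200: state=(5.998, 5.865, 11.445)
t=4.300: state=(5.750, 5.415, 11.576)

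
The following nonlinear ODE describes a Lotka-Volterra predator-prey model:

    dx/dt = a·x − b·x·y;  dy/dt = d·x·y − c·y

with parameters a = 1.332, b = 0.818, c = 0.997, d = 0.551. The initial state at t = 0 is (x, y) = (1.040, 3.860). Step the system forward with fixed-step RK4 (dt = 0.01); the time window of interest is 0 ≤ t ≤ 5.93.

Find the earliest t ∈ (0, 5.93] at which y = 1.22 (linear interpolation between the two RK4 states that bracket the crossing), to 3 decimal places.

t = 1.592

t=0.000: state=(1.040, 3.860)
step 1 (dt=0.01): k1=(-1.898, -1.636), k2=(-1.874, -1.653), k3=(-1.874, -1.653), k4=(-1.850, -1.669); state += dt/6·(k1+2k2+2k3+k4)
t=0.010: state=(1.021, 3.843)
t=0.020: state=(1.003, 3.827)
t=0.030: state=(0.985, 3.809)
continuing one RK4 step at a time; state shown every 20 steps (Δt=0.2):
t=0.200: state=(0.744, 3.484)
t=0.400: state=(0.568, 3.065)
t=0.600: state=(0.464, 2.657)
t=0.800: state=(0.405, 2.283)
t=1.000: state=(0.374, 1.952)
t=1.200: state=(0.363, 1.665)
t=1.400: state=(0.369, 1.420)
t=1.590: state=(0.387, 1.222)
next step: t=1.600: state=(0.388, 1.213) — y has crossed 1.22
linear interpolation between t=1.590 (1.22204) and t=1.600 (1.21251) → t≈1.592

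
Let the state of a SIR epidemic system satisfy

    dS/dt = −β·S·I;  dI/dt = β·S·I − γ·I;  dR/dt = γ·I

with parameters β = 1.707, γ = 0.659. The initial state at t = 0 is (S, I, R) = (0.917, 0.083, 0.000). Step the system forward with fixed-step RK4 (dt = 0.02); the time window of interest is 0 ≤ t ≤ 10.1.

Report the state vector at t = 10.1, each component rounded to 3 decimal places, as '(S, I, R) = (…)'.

t=0.000: state=(0.917, 0.083, 0.000)
step 1 (dt=0.02): k1=(-0.130, 0.075, 0.055), k2=(-0.131, 0.076, 0.055), k3=(-0.131, 0.076, 0.055), k4=(-0.132, 0.076, 0.056); state += dt/6·(k1+2k2+2k3+k4)
t=0.020: state=(0.914, 0.085, 0.001)
t=0.040: state=(0.912, 0.086, 0.002)
t=0.060: state=(0.909, 0.088, 0.003)
continuing one RK4 step at a time; state shown every 25 steps (Δt=0.5):
t=0.500: state=(0.839, 0.127, 0.034)
t=1.000: state=(0.737, 0.179, 0.084)
t=1.500: state=(0.619, 0.229, 0.152)
t=2.000: state=(0.500, 0.266, 0.234)
t=2.500: state=(0.396, 0.280, 0.324)
t=3.000: state=(0.312, 0.272, 0.416)
t=3.500: state=(0.250, 0.248, 0.502)
t=4.000: state=(0.205, 0.217, 0.579)
t=4.500: state=(0.173, 0.183, 0.644)
t=5.000: state=(0.150, 0.151, 0.699)
t=5.500: state=(0.133, 0.122, 0.744)
t=6.000: state=(0.121, 0.098, 0.780)
t=6.500: state=(0.113, 0.078, 0.809)
t=7.000: state=(0.106, 0.062, 0.832)
t=7.500: state=(0.101, 0.048, 0.850)
t=8.000: state=(0.098, 0.038, 0.864)
t=8.500: state=(0.095, 0.030, 0.875)
t=9.000: state=(0.093, 0.023, 0.884)
t=9.500: state=(0.091, 0.018, 0.891)
t=10.000: state=(0.090, 0.014, 0.896)
t=10.100: state=(0.090, 0.013, 0.897)

(S, I, R) = (0.090, 0.013, 0.897)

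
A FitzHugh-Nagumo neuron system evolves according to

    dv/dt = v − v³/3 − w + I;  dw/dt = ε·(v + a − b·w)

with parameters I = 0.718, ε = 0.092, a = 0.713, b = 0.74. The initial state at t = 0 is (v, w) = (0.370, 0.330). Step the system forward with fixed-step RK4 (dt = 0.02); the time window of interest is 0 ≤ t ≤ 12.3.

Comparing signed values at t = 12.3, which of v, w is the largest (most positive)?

t=0.000: state=(0.370, 0.330)
step 1 (dt=0.02): k1=(0.741, 0.077), k2=(0.747, 0.078), k3=(0.747, 0.078), k4=(0.752, 0.078); state += dt/6·(k1+2k2+2k3+k4)
t=0.020: state=(0.385, 0.332)
t=0.040: state=(0.400, 0.333)
t=0.060: state=(0.415, 0.335)
continuing one RK4 step at a time; state shown every 25 steps (Δt=0.5):
t=0.500: state=(0.805, 0.377)
t=1.000: state=(1.281, 0.444)
t=1.500: state=(1.603, 0.528)
t=2.000: state=(1.726, 0.618)
t=2.500: state=(1.745, 0.709)
t=3.000: state=(1.724, 0.796)
t=3.500: state=(1.689, 0.878)
t=4.000: state=(1.648, 0.957)
t=4.500: state=(1.606, 1.031)
t=5.000: state=(1.562, 1.100)
t=5.500: state=(1.516, 1.165)
t=6.000: state=(1.469, 1.226)
t=6.500: state=(1.420, 1.282)
t=7.000: state=(1.370, 1.335)
t=7.500: state=(1.317, 1.383)
t=8.000: state=(1.260, 1.427)
t=8.500: state=(1.200, 1.467)
t=9.000: state=(1.134, 1.503)
t=9.500: state=(1.062, 1.535)
t=10.000: state=(0.979, 1.562)
t=10.500: state=(0.882, 1.584)
t=11.000: state=(0.763, 1.601)
t=11.500: state=(0.608, 1.610)
t=12.000: state=(0.392, 1.612)
t=12.300: state=(0.213, 1.607)
compare at T: v=0.213, w=1.607

largest component: w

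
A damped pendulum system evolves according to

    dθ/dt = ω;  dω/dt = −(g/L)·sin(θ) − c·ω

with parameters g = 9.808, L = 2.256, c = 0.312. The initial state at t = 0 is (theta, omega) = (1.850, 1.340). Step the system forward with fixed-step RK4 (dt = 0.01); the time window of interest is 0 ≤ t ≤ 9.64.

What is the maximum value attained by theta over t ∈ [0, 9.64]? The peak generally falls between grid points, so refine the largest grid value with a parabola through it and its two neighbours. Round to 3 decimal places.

max theta = 2.059

t=0.000: state=(1.850, 1.340)
step 1 (dt=0.01): k1=(1.340, -4.597), k2=(1.317, -4.582), k3=(1.317, -4.582), k4=(1.294, -4.567); state += dt/6·(k1+2k2+2k3+k4)
t=0.010: state=(1.863, 1.294)
t=0.020: state=(1.876, 1.249)
t=0.030: state=(1.888, 1.203)
continuing one RK4 step at a time; state shown every 50 steps (Δt=0.5):
t=0.500: state=(1.999, -0.673)
t=1.000: state=(1.192, -2.524)
t=1.500: state=(-0.295, -2.951)
t=2.000: state=(-1.331, -1.005)
t=2.500: state=(-1.287, 1.121)
t=3.000: state=(-0.337, 2.420)
t=3.500: state=(0.752, 1.580)
t=4.000: state=(1.069, -0.329)
t=4.500: state=(0.503, -1.757)
t=5.000: state=(-0.406, -1.556)
t=5.500: state=(-0.832, -0.063)
t=6.000: state=(-0.500, 1.263)
t=6.500: state=(0.217, 1.346)
t=7.000: state=(0.638, 0.228)
t=7.500: state=(0.443, -0.916)
t=8.000: state=(-0.115, -1.109)
t=8.500: state=(-0.489, -0.278)
t=9.000: state=(-0.374, 0.673)
t=9.500: state=(0.059, 0.896)
t=9.640: state=(0.178, 0.786)
largest grid value and its neighbours: theta(0.310)=2.05861, theta(0.320)=2.05887, theta(0.330)=2.05874
parabola through these three points peaks at t≈0.322 with theta≈2.05887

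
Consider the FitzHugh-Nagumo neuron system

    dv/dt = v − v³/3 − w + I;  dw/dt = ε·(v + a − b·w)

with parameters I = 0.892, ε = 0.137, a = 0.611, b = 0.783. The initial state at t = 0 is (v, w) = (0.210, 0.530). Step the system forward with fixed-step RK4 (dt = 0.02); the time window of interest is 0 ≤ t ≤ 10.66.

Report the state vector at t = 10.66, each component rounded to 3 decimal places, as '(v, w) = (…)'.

(v, w) = (0.618, 1.740)

t=0.000: state=(0.210, 0.530)
step 1 (dt=0.02): k1=(0.569, 0.056), k2=(0.574, 0.056), k3=(0.574, 0.056), k4=(0.579, 0.057); state += dt/6·(k1+2k2+2k3+k4)
t=0.020: state=(0.221, 0.531)
t=0.040: state=(0.233, 0.532)
t=0.060: state=(0.245, 0.533)
continuing one RK4 step at a time; state shown every 25 steps (Δt=0.5):
t=0.500: state=(0.559, 0.568)
t=1.000: state=(1.010, 0.631)
t=1.500: state=(1.416, 0.721)
t=2.000: state=(1.633, 0.827)
t=2.500: state=(1.694, 0.936)
t=3.000: state=(1.684, 1.041)
t=3.500: state=(1.647, 1.138)
t=4.000: state=(1.599, 1.228)
t=4.500: state=(1.548, 1.309)
t=5.000: state=(1.494, 1.383)
t=5.500: state=(1.439, 1.450)
t=6.000: state=(1.382, 1.509)
t=6.500: state=(1.324, 1.561)
t=7.000: state=(1.264, 1.606)
t=7.500: state=(1.200, 1.645)
t=8.000: state=(1.134, 1.678)
t=8.500: state=(1.062, 1.704)
t=9.000: state=(0.983, 1.724)
t=9.500: state=(0.895, 1.738)
t=10.000: state=(0.791, 1.744)
t=10.500: state=(0.665, 1.742)
t=10.660: state=(0.618, 1.740)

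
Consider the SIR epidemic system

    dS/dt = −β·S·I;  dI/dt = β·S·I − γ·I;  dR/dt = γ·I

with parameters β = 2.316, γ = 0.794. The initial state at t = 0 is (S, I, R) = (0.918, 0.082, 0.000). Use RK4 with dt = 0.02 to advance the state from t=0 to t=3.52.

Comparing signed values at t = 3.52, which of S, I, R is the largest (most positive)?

largest component: R

t=0.000: state=(0.918, 0.082, 0.000)
step 1 (dt=0.02): k1=(-0.174, 0.109, 0.065), k2=(-0.176, 0.110, 0.066), k3=(-0.176, 0.110, 0.066), k4=(-0.178, 0.111, 0.067); state += dt/6·(k1+2k2+2k3+k4)
t=0.020: state=(0.914, 0.084, 0.001)
t=0.040: state=(0.911, 0.086, 0.003)
t=0.060: state=(0.907, 0.089, 0.004)
continuing one RK4 step at a time; state shown every 10 steps (Δt=0.2):
t=0.200: state=(0.879, 0.106, 0.015)
t=0.400: state=(0.831, 0.135, 0.034)
t=0.600: state=(0.776, 0.167, 0.058)
t=0.800: state=(0.712, 0.201, 0.087)
t=1.000: state=(0.644, 0.234, 0.122)
t=1.200: state=(0.574, 0.265, 0.161)
t=1.400: state=(0.504, 0.290, 0.205)
t=1.600: state=(0.439, 0.308, 0.253)
t=1.800: state=(0.379, 0.318, 0.303)
t=2.000: state=(0.327, 0.319, 0.354)
t=2.200: state=(0.283, 0.313, 0.404)
t=2.400: state=(0.245, 0.302, 0.453)
t=2.600: state=(0.214, 0.287, 0.500)
t=2.800: state=(0.188, 0.268, 0.544)
t=3.000: state=(0.167, 0.248, 0.585)
t=3.200: state=(0.149, 0.228, 0.623)
t=3.400: state=(0.135, 0.208, 0.657)
t=3.520: state=(0.128, 0.196, 0.676)
compare at T: S=0.128, I=0.196, R=0.676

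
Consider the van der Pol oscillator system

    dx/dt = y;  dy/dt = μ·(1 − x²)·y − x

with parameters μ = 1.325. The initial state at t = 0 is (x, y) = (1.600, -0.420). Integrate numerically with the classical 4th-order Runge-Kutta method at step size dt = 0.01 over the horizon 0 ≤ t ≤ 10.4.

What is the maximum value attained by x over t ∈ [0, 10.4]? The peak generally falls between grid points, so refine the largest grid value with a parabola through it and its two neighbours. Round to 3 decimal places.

t=0.000: state=(1.600, -0.420)
step 1 (dt=0.01): k1=(-0.420, -0.732), k2=(-0.424, -0.726), k3=(-0.424, -0.726), k4=(-0.427, -0.720); state += dt/6·(k1+2k2+2k3+k4)
t=0.010: state=(1.596, -0.427)
t=0.020: state=(1.591, -0.434)
t=0.030: state=(1.587, -0.441)
continuing one RK4 step at a time; state shown every 50 steps (Δt=0.5):
t=0.500: state=(1.312, -0.724)
t=1.000: state=(0.854, -1.159)
t=1.500: state=(0.053, -2.194)
t=2.000: state=(-1.317, -2.698)
t=2.500: state=(-1.997, -0.207)
t=3.000: state=(-1.899, 0.415)
t=3.500: state=(-1.646, 0.586)
t=4.000: state=(-1.306, 0.793)
t=4.500: state=(-0.815, 1.238)
t=5.000: state=(0.045, 2.355)
t=5.500: state=(1.445, 2.510)
t=6.000: state=(2.012, 0.082)
t=6.500: state=(1.886, -0.435)
t=7.000: state=(1.626, -0.598)
t=7.500: state=(1.278, -0.814)
t=8.000: state=(0.771, -1.288)
t=8.500: state=(-0.129, -2.461)
t=9.000: state=(-1.529, -2.324)
t=9.500: state=(-2.013, -0.006)
t=10.000: state=(-1.870, 0.449)
t=10.400: state=(-1.664, 0.577)
largest grid value and its neighbours: x(6.030)=2.01295, x(6.040)=2.01300, x(6.050)=2.01286
parabola through these three points peaks at t≈6.038 with x≈2.01301

max x = 2.013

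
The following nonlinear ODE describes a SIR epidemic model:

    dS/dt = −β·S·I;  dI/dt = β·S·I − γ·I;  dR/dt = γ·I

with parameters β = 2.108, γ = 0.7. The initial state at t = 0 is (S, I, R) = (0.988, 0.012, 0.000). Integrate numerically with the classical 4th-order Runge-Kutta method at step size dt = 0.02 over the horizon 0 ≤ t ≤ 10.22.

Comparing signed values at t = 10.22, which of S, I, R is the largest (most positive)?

t=0.000: state=(0.988, 0.012, 0.000)
step 1 (dt=0.02): k1=(-0.025, 0.017, 0.008), k2=(-0.025, 0.017, 0.009), k3=(-0.025, 0.017, 0.009), k4=(-0.026, 0.017, 0.009); state += dt/6·(k1+2k2+2k3+k4)
t=0.020: state=(0.987, 0.012, 0.000)
t=0.040: state=(0.987, 0.013, 0.000)
t=0.060: state=(0.986, 0.013, 0.001)
continuing one RK4 step at a time; state shown every 25 steps (Δt=0.5):
t=0.500: state=(0.970, 0.024, 0.006)
t=1.000: state=(0.936, 0.046, 0.018)
t=1.500: state=(0.876, 0.084, 0.040)
t=2.000: state=(0.779, 0.142, 0.079)
t=2.500: state=(0.646, 0.213, 0.141)
t=3.000: state=(0.499, 0.274, 0.227)
t=3.500: state=(0.366, 0.304, 0.329)
t=4.000: state=(0.266, 0.298, 0.436)
t=4.500: state=(0.197, 0.268, 0.535)
t=5.000: state=(0.152, 0.226, 0.622)
t=5.500: state=(0.122, 0.184, 0.694)
t=6.000: state=(0.103, 0.146, 0.751)
t=6.500: state=(0.090, 0.114, 0.796)
t=7.000: state=(0.081, 0.088, 0.832)
t=7.500: state=(0.074, 0.067, 0.858)
t=8.000: state=(0.070, 0.051, 0.879)
t=8.500: state=(0.067, 0.039, 0.895)
t=9.000: state=(0.064, 0.029, 0.906)
t=9.500: state=(0.063, 0.022, 0.915)
t=10.000: state=(0.062, 0.017, 0.922)
t=10.220: state=(0.061, 0.015, 0.924)
compare at T: S=0.061, I=0.015, R=0.924

largest component: R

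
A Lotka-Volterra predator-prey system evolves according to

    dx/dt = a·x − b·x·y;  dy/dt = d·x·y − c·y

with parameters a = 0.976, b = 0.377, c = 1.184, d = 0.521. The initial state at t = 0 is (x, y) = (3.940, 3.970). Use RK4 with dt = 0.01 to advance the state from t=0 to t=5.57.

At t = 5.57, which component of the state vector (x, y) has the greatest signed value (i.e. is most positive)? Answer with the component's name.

largest component: x

t=0.000: state=(3.940, 3.970)
step 1 (dt=0.01): k1=(-2.052, 3.449), k2=(-2.072, 3.443), k3=(-2.072, 3.442), k4=(-2.092, 3.436); state += dt/6·(k1+2k2+2k3+k4)
t=0.010: state=(3.919, 4.004)
t=0.020: state=(3.898, 4.039)
t=0.030: state=(3.877, 4.073)
continuing one RK4 step at a time; state shown every 20 steps (Δt=0.2):
t=0.200: state=(3.463, 4.612)
t=0.400: state=(2.917, 5.076)
t=0.600: state=(2.396, 5.280)
t=0.800: state=(1.957, 5.223)
t=1.000: state=(1.619, 4.961)
t=1.200: state=(1.373, 4.572)
t=1.400: state=(1.202, 4.124)
t=1.600: state=(1.089, 3.665)
t=1.800: state=(1.021, 3.228)
t=2.000: state=(0.988, 2.827)
t=2.200: state=(0.984, 2.472)
t=2.400: state=(1.005, 2.164)
t=2.600: state=(1.048, 1.900)
t=2.800: state=(1.114, 1.678)
t=3.000: state=(1.201, 1.493)
t=3.200: state=(1.313, 1.343)
t=3.400: state=(1.449, 1.224)
t=3.600: state=(1.612, 1.132)
t=3.800: state=(1.803, 1.067)
t=4.000: state=(2.026, 1.028)
t=4.200: state=(2.280, 1.015)
t=4.400: state=(2.567, 1.031)
t=4.600: state=(2.882, 1.080)
t=4.800: state=(3.219, 1.171)
t=5.000: state=(3.564, 1.316)
t=5.200: state=(3.893, 1.532)
t=5.400: state=(4.170, 1.842)
t=5.570: state=(4.328, 2.195)
compare at T: x=4.328, y=2.195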